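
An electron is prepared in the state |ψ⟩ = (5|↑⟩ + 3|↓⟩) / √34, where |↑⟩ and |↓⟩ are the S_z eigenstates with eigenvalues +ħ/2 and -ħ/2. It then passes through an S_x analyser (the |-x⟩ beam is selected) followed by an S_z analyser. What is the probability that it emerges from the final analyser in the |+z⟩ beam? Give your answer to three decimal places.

First analyser (S_x): P(|-x⟩) = |⟨-x|ψ⟩|² = 4/68.
After stage 1 the state is |-x⟩; P(|+z⟩) = |⟨+z|-x⟩|² = 1/2.
Joint probability = 4/68 × 1/2 = 0.029.

0.029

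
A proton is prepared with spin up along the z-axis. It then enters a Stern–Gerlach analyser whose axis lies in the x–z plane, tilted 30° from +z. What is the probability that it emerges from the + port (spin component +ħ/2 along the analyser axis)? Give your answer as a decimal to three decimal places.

0.933

For spin-½, the probability of finding spin-up along an axis at angle θ to the initial spin direction is cos²(θ/2); spin-down is sin²(θ/2).
θ = 30°, so P = cos²(15°) ≈ 0.933.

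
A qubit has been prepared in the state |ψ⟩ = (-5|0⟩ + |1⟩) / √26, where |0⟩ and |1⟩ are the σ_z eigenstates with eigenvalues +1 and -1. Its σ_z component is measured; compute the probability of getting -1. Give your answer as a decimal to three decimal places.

0.038

The -1 outcome corresponds to |1⟩. Its amplitude in |ψ⟩ is 1/√26.
P = |1|² / 26 = 1/26.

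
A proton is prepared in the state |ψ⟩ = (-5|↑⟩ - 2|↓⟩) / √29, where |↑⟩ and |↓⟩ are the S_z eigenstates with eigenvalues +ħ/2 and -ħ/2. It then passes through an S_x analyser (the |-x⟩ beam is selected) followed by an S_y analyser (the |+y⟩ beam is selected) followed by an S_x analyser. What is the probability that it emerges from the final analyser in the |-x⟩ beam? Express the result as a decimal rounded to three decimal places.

0.039

First analyser (S_x): P(|-x⟩) = |⟨-x|ψ⟩|² = 9/58.
After stage 1 the state is |-x⟩; P(|+y⟩) = |⟨+y|-x⟩|² = 1/2.
After stage 2 the state is |+y⟩; P(|-x⟩) = |⟨-x|+y⟩|² = 1/2.
Joint probability = 9/58 × 1/2 × 1/2 = 0.039.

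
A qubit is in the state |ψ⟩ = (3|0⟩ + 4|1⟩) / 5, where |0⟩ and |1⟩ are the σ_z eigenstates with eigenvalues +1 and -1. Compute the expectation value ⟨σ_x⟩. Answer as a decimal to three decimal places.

0.960

⟨σ_x⟩ = 2 Re(a* b)/(|a|²+|b|²) with a = 3, b = 4.
a* b = 12, so ⟨σ_x⟩ = 24/25.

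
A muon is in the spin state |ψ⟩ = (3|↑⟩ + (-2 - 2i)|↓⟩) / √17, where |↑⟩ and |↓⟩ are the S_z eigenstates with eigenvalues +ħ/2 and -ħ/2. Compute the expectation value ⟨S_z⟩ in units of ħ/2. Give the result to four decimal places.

0.0588

⟨σ_z⟩ = |a|² - |b|² divided by |a|²+|b|², with a, b the |↑⟩, |↓⟩ amplitudes.
= (9 - 8)/17 = 1/17.
⟨S_z⟩ = (ħ/2)·⟨σ_z⟩.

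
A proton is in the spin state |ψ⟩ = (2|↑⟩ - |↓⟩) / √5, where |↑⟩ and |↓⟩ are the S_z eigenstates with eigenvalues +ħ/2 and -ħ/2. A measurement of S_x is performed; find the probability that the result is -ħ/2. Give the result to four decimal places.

|-x⟩ = (|↑⟩ - |↓⟩)/√2, so ⟨-x|ψ⟩ = (3) / (√2·√5).
P = |3|² / 10 = 9/10.

0.9000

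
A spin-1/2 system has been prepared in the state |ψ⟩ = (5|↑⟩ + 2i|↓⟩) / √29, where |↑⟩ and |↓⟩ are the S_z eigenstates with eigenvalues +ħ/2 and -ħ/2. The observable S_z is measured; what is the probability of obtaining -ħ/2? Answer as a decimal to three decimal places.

0.138

The -ħ/2 outcome corresponds to |↓⟩. Its amplitude in |ψ⟩ is 2i/√29.
P = |2i|² / 29 = 4/29.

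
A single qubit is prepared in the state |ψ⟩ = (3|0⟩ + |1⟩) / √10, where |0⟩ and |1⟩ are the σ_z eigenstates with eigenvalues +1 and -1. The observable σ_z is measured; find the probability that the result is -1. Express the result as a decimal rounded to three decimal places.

The -1 outcome corresponds to |1⟩. Its amplitude in |ψ⟩ is 1/√10.
P = |1|² / 10 = 1/10.

0.100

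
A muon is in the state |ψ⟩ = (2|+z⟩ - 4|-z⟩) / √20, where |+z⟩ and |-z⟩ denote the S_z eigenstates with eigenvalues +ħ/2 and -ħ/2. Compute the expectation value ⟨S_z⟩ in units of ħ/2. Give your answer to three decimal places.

⟨σ_z⟩ = |a|² - |b|² divided by |a|²+|b|², with a, b the |+z⟩, |-z⟩ amplitudes.
= (4 - 16)/20 = -12/20.
⟨S_z⟩ = (ħ/2)·⟨σ_z⟩.

-0.600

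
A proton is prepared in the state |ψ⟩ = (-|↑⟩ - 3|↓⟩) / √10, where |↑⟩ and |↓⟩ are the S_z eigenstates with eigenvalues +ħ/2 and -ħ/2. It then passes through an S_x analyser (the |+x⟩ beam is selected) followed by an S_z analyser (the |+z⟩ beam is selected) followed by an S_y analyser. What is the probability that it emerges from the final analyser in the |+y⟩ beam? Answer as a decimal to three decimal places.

First analyser (S_x): P(|+x⟩) = |⟨+x|ψ⟩|² = 16/20.
After stage 1 the state is |+x⟩; P(|+z⟩) = |⟨+z|+x⟩|² = 1/2.
After stage 2 the state is |+z⟩; P(|+y⟩) = |⟨+y|+z⟩|² = 1/2.
Joint probability = 16/20 × 1/2 × 1/2 = 0.200.

0.200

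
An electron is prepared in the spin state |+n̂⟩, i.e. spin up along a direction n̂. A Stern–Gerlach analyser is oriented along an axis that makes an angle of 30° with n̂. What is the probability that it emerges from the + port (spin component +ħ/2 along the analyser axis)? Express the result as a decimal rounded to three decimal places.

0.933

For spin-½, the probability of finding spin-up along an axis at angle θ to the initial spin direction is cos²(θ/2); spin-down is sin²(θ/2).
θ = 30°, so P = cos²(15°) ≈ 0.933.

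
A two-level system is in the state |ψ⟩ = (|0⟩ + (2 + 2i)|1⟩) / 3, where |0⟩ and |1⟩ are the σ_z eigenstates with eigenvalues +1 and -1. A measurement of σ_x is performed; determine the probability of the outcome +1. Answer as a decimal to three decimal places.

|+x⟩ = (|0⟩ + |1⟩)/√2, so ⟨+x|ψ⟩ = (3 + 2i) / (√2·3).
P = |3 + 2i|² / 18 = 13/18.

0.722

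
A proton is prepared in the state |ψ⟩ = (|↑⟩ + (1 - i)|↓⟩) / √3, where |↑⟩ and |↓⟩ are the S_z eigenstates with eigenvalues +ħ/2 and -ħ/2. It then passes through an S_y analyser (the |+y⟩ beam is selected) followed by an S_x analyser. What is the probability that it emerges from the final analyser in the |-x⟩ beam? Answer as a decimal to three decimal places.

0.083

First analyser (S_y): P(|+y⟩) = |⟨+y|ψ⟩|² = 1/6.
After stage 1 the state is |+y⟩; P(|-x⟩) = |⟨-x|+y⟩|² = 1/2.
Joint probability = 1/6 × 1/2 = 0.083.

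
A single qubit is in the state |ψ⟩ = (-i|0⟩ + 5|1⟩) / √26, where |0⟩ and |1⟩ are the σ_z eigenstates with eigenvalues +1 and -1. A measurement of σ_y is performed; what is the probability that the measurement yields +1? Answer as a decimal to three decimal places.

|+y⟩ = (|0⟩ + i|1⟩)/√2, so ⟨+y|ψ⟩ = (-6i) / (√2·√26).
P = |-6i|² / 52 = 36/52.

0.692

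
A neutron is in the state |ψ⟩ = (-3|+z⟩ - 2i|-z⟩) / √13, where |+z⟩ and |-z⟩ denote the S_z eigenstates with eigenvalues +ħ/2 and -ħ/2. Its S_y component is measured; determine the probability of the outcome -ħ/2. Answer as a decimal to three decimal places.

0.038

|-y⟩ = (|+z⟩ - i|-z⟩)/√2, so ⟨-y|ψ⟩ = (-1) / (√2·√13).
P = |-1|² / 26 = 1/26.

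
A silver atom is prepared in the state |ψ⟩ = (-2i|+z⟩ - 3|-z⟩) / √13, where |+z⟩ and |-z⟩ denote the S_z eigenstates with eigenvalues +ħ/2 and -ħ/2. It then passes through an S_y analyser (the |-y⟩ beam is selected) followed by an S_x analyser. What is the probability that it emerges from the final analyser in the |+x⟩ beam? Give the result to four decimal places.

First analyser (S_y): P(|-y⟩) = |⟨-y|ψ⟩|² = 25/26.
After stage 1 the state is |-y⟩; P(|+x⟩) = |⟨+x|-y⟩|² = 1/2.
Joint probability = 25/26 × 1/2 = 0.4808.

0.4808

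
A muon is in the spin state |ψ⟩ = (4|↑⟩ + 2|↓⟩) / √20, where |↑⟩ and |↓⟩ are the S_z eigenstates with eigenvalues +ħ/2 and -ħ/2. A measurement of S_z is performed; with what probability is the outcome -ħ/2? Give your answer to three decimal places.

The -ħ/2 outcome corresponds to |↓⟩. Its amplitude in |ψ⟩ is 2/√20.
P = |2|² / 20 = 4/20.

0.200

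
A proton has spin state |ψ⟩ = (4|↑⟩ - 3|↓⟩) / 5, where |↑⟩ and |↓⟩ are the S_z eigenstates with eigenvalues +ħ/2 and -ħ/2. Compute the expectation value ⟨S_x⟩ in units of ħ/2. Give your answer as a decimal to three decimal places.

⟨σ_x⟩ = 2 Re(a* b)/(|a|²+|b|²) with a = 4, b = -3.
a* b = -12, so ⟨σ_x⟩ = -24/25.
⟨S_x⟩ = (ħ/2)·⟨σ_x⟩.

-0.960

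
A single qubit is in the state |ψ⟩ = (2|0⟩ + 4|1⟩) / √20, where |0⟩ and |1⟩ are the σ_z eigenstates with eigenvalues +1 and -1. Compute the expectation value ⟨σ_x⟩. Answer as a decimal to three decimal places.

0.800

⟨σ_x⟩ = 2 Re(a* b)/(|a|²+|b|²) with a = 2, b = 4.
a* b = 8, so ⟨σ_x⟩ = 16/20.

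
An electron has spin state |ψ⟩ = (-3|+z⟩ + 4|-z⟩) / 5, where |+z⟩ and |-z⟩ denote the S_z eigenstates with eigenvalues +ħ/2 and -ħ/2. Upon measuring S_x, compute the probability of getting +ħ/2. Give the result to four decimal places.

|+x⟩ = (|+z⟩ + |-z⟩)/√2, so ⟨+x|ψ⟩ = (1) / (√2·5).
P = |1|² / 50 = 1/50.

0.0200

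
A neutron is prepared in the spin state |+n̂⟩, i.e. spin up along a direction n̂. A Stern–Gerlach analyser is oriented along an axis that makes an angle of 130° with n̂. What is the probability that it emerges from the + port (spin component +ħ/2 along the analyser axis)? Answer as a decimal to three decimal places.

For spin-½, the probability of finding spin-up along an axis at angle θ to the initial spin direction is cos²(θ/2); spin-down is sin²(θ/2).
θ = 130°, so P = cos²(65°) ≈ 0.179.

0.179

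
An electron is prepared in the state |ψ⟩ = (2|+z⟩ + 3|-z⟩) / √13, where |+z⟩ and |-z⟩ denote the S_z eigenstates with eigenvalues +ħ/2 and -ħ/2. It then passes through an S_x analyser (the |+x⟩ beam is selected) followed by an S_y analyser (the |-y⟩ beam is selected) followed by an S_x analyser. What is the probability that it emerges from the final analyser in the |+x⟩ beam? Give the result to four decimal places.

0.2404

First analyser (S_x): P(|+x⟩) = |⟨+x|ψ⟩|² = 25/26.
After stage 1 the state is |+x⟩; P(|-y⟩) = |⟨-y|+x⟩|² = 1/2.
After stage 2 the state is |-y⟩; P(|+x⟩) = |⟨+x|-y⟩|² = 1/2.
Joint probability = 25/26 × 1/2 × 1/2 = 0.2404.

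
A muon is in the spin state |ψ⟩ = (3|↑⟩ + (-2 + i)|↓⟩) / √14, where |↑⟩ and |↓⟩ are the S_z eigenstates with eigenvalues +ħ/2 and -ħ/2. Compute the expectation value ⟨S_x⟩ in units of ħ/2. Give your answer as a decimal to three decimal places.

-0.857

⟨σ_x⟩ = 2 Re(a* b)/(|a|²+|b|²) with a = 3, b = (-2 + i).
a* b = (-6 + 3i), so ⟨σ_x⟩ = -12/14.
⟨S_x⟩ = (ħ/2)·⟨σ_x⟩.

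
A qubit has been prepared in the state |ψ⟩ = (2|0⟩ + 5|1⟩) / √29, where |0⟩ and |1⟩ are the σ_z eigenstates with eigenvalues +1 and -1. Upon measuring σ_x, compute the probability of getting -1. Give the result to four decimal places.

|-x⟩ = (|0⟩ - |1⟩)/√2, so ⟨-x|ψ⟩ = (-3) / (√2·√29).
P = |-3|² / 58 = 9/58.

0.1552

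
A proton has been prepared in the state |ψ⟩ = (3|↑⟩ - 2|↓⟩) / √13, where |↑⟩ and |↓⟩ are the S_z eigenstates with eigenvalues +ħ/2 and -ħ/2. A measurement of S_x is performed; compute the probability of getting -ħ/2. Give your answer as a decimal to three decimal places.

|-x⟩ = (|↑⟩ - |↓⟩)/√2, so ⟨-x|ψ⟩ = (5) / (√2·√13).
P = |5|² / 26 = 25/26.

0.962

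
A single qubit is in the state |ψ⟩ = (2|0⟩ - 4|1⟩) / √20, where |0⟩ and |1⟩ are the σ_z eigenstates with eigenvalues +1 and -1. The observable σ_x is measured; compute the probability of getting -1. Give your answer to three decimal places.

|-x⟩ = (|0⟩ - |1⟩)/√2, so ⟨-x|ψ⟩ = (6) / (√2·√20).
P = |6|² / 40 = 36/40.

0.900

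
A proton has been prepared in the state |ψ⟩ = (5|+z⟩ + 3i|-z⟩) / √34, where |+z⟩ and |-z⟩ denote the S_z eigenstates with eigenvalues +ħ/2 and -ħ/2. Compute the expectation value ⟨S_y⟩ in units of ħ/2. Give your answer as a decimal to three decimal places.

0.882

⟨σ_y⟩ = 2 Im(a* b)/(|a|²+|b|²) with a = 5, b = 3i.
a* b = 15i, so ⟨σ_y⟩ = 30/34.
⟨S_y⟩ = (ħ/2)·⟨σ_y⟩.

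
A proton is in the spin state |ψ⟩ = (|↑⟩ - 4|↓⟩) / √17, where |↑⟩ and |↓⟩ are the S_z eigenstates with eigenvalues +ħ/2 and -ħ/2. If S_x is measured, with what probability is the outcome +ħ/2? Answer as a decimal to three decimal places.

0.265

|+x⟩ = (|↑⟩ + |↓⟩)/√2, so ⟨+x|ψ⟩ = (-3) / (√2·√17).
P = |-3|² / 34 = 9/34.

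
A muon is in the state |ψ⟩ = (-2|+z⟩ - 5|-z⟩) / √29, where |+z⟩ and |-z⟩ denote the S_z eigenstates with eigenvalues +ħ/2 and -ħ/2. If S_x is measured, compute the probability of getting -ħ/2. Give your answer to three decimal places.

|-x⟩ = (|+z⟩ - |-z⟩)/√2, so ⟨-x|ψ⟩ = (3) / (√2·√29).
P = |3|² / 58 = 9/58.

0.155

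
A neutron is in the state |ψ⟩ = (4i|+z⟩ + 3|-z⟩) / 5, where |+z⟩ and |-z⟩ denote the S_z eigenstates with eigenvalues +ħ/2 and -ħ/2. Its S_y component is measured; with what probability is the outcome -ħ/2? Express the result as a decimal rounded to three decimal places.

|-y⟩ = (|+z⟩ - i|-z⟩)/√2, so ⟨-y|ψ⟩ = (7i) / (√2·5).
P = |7i|² / 50 = 49/50.

0.980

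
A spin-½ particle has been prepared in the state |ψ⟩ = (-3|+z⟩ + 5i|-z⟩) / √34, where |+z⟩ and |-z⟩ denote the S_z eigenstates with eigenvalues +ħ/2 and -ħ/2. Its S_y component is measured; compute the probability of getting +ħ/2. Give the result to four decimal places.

|+y⟩ = (|+z⟩ + i|-z⟩)/√2, so ⟨+y|ψ⟩ = (2) / (√2·√34).
P = |2|² / 68 = 4/68.

0.0588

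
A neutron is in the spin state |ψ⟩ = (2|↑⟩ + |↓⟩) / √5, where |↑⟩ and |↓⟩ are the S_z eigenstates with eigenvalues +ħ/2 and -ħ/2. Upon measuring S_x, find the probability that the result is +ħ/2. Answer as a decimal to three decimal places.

|+x⟩ = (|↑⟩ + |↓⟩)/√2, so ⟨+x|ψ⟩ = (3) / (√2·√5).
P = |3|² / 10 = 9/10.

0.900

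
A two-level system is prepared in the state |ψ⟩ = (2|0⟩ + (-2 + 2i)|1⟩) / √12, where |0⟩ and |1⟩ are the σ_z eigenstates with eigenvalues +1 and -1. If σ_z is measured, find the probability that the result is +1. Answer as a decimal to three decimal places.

The +1 outcome corresponds to |0⟩. Its amplitude in |ψ⟩ is 2/√12.
P = |2|² / 12 = 4/12.

0.333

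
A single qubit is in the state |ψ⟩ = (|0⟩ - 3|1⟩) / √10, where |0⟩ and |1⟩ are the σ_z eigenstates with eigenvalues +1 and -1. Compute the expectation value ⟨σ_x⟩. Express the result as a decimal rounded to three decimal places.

-0.600

⟨σ_x⟩ = 2 Re(a* b)/(|a|²+|b|²) with a = 1, b = -3.
a* b = -3, so ⟨σ_x⟩ = -6/10.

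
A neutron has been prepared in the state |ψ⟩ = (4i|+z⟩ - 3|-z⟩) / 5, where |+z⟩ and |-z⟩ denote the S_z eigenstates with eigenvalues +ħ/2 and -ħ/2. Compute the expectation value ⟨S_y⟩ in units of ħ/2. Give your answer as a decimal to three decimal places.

0.960

⟨σ_y⟩ = 2 Im(a* b)/(|a|²+|b|²) with a = 4i, b = -3.
a* b = 12i, so ⟨σ_y⟩ = 24/25.
⟨S_y⟩ = (ħ/2)·⟨σ_y⟩.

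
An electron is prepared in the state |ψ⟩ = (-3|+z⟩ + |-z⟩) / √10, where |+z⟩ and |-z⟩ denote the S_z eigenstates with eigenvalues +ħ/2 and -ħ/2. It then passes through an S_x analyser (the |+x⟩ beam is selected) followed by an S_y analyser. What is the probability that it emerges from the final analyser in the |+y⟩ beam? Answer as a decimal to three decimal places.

First analyser (S_x): P(|+x⟩) = |⟨+x|ψ⟩|² = 4/20.
After stage 1 the state is |+x⟩; P(|+y⟩) = |⟨+y|+x⟩|² = 1/2.
Joint probability = 4/20 × 1/2 = 0.100.

0.100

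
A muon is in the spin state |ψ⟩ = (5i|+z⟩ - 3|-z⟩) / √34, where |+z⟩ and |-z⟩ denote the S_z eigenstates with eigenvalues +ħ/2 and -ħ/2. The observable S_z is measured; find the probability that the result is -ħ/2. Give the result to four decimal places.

The -ħ/2 outcome corresponds to |-z⟩. Its amplitude in |ψ⟩ is -3/√34.
P = |-3|² / 34 = 9/34.

0.2647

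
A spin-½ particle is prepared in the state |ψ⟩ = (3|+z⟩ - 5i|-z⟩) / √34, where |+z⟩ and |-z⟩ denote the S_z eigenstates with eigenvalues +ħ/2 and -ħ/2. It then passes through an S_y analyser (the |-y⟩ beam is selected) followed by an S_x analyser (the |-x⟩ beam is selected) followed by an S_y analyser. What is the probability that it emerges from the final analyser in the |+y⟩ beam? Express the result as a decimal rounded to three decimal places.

0.235

First analyser (S_y): P(|-y⟩) = |⟨-y|ψ⟩|² = 64/68.
After stage 1 the state is |-y⟩; P(|-x⟩) = |⟨-x|-y⟩|² = 1/2.
After stage 2 the state is |-x⟩; P(|+y⟩) = |⟨+y|-x⟩|² = 1/2.
Joint probability = 64/68 × 1/2 × 1/2 = 0.235.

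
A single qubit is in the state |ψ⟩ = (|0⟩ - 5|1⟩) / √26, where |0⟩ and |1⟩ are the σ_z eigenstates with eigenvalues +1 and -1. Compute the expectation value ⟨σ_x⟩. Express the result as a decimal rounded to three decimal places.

-0.385

⟨σ_x⟩ = 2 Re(a* b)/(|a|²+|b|²) with a = 1, b = -5.
a* b = -5, so ⟨σ_x⟩ = -10/26.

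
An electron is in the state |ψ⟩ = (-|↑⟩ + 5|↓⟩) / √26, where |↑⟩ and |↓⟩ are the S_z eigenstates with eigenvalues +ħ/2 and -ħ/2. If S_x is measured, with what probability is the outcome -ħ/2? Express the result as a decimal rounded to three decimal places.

|-x⟩ = (|↑⟩ - |↓⟩)/√2, so ⟨-x|ψ⟩ = (-6) / (√2·√26).
P = |-6|² / 52 = 36/52.

0.692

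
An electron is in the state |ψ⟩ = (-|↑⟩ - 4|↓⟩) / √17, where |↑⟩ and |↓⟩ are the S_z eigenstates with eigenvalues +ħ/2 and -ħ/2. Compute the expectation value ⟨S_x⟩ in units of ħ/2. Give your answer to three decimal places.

⟨σ_x⟩ = 2 Re(a* b)/(|a|²+|b|²) with a = -1, b = -4.
a* b = 4, so ⟨σ_x⟩ = 8/17.
⟨S_x⟩ = (ħ/2)·⟨σ_x⟩.

0.471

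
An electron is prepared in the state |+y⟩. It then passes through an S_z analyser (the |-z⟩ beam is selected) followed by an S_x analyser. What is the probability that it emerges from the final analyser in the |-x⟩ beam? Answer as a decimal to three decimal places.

First analyser (S_z): from |+y⟩, P(|-z⟩) = 1/2.
After stage 1 the state is |-z⟩; P(|-x⟩) = |⟨-x|-z⟩|² = 1/2.
Joint probability = 1/2 × 1/2 = 0.250.

0.250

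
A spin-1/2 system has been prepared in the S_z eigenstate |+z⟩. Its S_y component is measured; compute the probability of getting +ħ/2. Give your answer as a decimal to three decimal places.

0.500

In the S_z basis, |+z⟩ = |↑⟩ and |+y⟩ = (|↑⟩ + i|↓⟩)/√2.
|⟨+y|+z⟩|² = 1/2.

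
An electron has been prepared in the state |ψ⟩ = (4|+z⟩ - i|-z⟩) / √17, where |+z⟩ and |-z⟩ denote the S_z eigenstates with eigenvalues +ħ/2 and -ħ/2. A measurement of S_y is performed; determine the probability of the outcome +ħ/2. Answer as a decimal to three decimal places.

0.265

|+y⟩ = (|+z⟩ + i|-z⟩)/√2, so ⟨+y|ψ⟩ = (3) / (√2·√17).
P = |3|² / 34 = 9/34.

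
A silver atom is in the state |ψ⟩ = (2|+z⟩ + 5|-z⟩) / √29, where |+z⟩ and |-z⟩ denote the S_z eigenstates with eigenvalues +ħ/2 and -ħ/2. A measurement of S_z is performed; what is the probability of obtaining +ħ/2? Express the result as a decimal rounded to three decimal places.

0.138

The +ħ/2 outcome corresponds to |+z⟩. Its amplitude in |ψ⟩ is 2/√29.
P = |2|² / 29 = 4/29.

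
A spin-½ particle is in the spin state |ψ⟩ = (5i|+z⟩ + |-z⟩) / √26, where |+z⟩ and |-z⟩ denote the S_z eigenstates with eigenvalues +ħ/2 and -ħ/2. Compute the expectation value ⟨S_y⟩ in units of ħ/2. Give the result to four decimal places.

⟨σ_y⟩ = 2 Im(a* b)/(|a|²+|b|²) with a = 5i, b = 1.
a* b = -5i, so ⟨σ_y⟩ = -10/26.
⟨S_y⟩ = (ħ/2)·⟨σ_y⟩.

-0.3846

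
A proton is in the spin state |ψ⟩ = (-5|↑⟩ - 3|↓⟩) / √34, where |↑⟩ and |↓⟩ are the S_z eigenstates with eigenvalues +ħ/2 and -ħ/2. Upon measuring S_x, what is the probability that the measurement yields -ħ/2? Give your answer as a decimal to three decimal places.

0.059

|-x⟩ = (|↑⟩ - |↓⟩)/√2, so ⟨-x|ψ⟩ = (-2) / (√2·√34).
P = |-2|² / 68 = 4/68.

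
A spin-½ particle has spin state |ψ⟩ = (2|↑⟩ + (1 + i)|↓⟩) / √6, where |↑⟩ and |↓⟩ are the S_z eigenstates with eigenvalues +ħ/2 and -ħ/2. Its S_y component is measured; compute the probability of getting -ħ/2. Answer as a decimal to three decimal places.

0.167

|-y⟩ = (|↑⟩ - i|↓⟩)/√2, so ⟨-y|ψ⟩ = (1 + i) / (√2·√6).
P = |1 + i|² / 12 = 2/12.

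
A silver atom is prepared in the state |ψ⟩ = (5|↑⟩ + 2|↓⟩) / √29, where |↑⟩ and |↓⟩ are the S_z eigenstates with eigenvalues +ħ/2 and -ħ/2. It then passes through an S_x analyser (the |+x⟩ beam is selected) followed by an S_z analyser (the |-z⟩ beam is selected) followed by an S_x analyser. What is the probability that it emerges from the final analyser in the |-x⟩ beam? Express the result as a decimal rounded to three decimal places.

First analyser (S_x): P(|+x⟩) = |⟨+x|ψ⟩|² = 49/58.
After stage 1 the state is |+x⟩; P(|-z⟩) = |⟨-z|+x⟩|² = 1/2.
After stage 2 the state is |-z⟩; P(|-x⟩) = |⟨-x|-z⟩|² = 1/2.
Joint probability = 49/58 × 1/2 × 1/2 = 0.211.

0.211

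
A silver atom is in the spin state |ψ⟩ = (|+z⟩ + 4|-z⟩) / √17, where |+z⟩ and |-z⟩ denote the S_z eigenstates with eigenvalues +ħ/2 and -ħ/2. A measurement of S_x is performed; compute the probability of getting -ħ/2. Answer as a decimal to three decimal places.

0.265

|-x⟩ = (|+z⟩ - |-z⟩)/√2, so ⟨-x|ψ⟩ = (-3) / (√2·√17).
P = |-3|² / 34 = 9/34.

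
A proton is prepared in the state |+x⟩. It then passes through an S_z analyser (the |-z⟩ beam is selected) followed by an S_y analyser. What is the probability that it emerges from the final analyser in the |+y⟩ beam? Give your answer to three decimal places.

First analyser (S_z): from |+x⟩, P(|-z⟩) = 1/2.
After stage 1 the state is |-z⟩; P(|+y⟩) = |⟨+y|-z⟩|² = 1/2.
Joint probability = 1/2 × 1/2 = 0.250.

0.250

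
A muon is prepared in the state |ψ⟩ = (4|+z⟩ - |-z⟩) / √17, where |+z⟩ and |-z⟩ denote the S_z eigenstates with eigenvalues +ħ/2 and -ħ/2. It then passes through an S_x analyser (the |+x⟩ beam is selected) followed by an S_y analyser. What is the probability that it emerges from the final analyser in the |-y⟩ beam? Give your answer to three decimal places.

First analyser (S_x): P(|+x⟩) = |⟨+x|ψ⟩|² = 9/34.
After stage 1 the state is |+x⟩; P(|-y⟩) = |⟨-y|+x⟩|² = 1/2.
Joint probability = 9/34 × 1/2 = 0.132.

0.132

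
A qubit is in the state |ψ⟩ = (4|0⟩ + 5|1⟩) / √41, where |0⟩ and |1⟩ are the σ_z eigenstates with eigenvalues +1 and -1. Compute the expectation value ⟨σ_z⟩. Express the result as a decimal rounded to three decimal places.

⟨σ_z⟩ = |a|² - |b|² divided by |a|²+|b|², with a, b the |0⟩, |1⟩ amplitudes.
= (16 - 25)/41 = -9/41.

-0.220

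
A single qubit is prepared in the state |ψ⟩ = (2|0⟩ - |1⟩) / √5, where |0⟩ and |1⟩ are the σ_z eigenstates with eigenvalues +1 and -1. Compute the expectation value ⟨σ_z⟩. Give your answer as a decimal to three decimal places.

⟨σ_z⟩ = |a|² - |b|² divided by |a|²+|b|², with a, b the |0⟩, |1⟩ amplitudes.
= (4 - 1)/5 = 3/5.

0.600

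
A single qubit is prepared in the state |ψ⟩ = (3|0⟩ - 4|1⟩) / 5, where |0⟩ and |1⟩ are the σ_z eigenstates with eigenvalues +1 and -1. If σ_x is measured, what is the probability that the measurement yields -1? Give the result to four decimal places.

|-x⟩ = (|0⟩ - |1⟩)/√2, so ⟨-x|ψ⟩ = (7) / (√2·5).
P = |7|² / 50 = 49/50.

0.9800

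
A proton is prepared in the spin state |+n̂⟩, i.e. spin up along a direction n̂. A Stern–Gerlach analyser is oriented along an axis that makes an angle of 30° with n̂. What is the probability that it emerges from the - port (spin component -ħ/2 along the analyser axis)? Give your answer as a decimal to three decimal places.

0.067

For spin-½, the probability of finding spin-up along an axis at angle θ to the initial spin direction is cos²(θ/2); spin-down is sin²(θ/2).
θ = 30°, so P = sin²(15°) ≈ 0.067.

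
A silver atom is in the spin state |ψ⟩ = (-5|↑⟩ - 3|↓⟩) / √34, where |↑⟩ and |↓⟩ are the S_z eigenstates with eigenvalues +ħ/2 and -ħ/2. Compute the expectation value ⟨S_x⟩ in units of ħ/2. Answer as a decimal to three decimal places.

⟨σ_x⟩ = 2 Re(a* b)/(|a|²+|b|²) with a = -5, b = -3.
a* b = 15, so ⟨σ_x⟩ = 30/34.
⟨S_x⟩ = (ħ/2)·⟨σ_x⟩.

0.882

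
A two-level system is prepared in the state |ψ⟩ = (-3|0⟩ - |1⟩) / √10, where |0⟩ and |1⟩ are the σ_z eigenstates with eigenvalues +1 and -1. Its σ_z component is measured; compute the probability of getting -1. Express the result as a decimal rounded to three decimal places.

0.100

The -1 outcome corresponds to |1⟩. Its amplitude in |ψ⟩ is -1/√10.
P = |-1|² / 10 = 1/10.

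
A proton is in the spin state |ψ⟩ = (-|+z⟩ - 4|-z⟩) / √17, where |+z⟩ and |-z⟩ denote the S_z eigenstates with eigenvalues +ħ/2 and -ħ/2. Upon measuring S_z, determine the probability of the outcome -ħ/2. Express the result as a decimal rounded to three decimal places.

The -ħ/2 outcome corresponds to |-z⟩. Its amplitude in |ψ⟩ is -4/√17.
P = |-4|² / 17 = 16/17.

0.941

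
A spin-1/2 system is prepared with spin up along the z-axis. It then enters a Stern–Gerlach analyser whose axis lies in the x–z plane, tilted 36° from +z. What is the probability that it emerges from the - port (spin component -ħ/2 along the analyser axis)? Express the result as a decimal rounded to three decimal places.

0.095

For spin-½, the probability of finding spin-up along an axis at angle θ to the initial spin direction is cos²(θ/2); spin-down is sin²(θ/2).
θ = 36°, so P = sin²(18°) ≈ 0.095.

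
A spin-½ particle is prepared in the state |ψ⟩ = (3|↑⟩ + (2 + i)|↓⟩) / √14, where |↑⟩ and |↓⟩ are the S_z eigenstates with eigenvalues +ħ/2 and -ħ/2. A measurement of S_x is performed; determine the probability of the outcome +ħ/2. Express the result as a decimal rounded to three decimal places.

|+x⟩ = (|↑⟩ + |↓⟩)/√2, so ⟨+x|ψ⟩ = (5 + i) / (√2·√14).
P = |5 + i|² / 28 = 26/28.

0.929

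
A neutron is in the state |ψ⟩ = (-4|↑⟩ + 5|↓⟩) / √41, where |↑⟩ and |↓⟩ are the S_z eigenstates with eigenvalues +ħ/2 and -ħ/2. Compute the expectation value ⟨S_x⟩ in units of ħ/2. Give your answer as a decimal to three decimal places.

⟨σ_x⟩ = 2 Re(a* b)/(|a|²+|b|²) with a = -4, b = 5.
a* b = -20, so ⟨σ_x⟩ = -40/41.
⟨S_x⟩ = (ħ/2)·⟨σ_x⟩.

-0.976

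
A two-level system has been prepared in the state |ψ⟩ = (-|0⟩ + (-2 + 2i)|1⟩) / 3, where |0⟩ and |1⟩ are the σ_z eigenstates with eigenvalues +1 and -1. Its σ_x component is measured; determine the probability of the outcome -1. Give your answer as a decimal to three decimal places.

|-x⟩ = (|0⟩ - |1⟩)/√2, so ⟨-x|ψ⟩ = (1 - 2i) / (√2·3).
P = |1 - 2i|² / 18 = 5/18.

0.278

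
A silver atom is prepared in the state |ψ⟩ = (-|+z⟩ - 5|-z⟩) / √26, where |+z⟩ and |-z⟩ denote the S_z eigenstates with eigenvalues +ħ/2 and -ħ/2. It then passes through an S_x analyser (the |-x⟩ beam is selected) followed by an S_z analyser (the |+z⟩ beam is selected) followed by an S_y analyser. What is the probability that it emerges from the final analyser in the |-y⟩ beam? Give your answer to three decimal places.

First analyser (S_x): P(|-x⟩) = |⟨-x|ψ⟩|² = 16/52.
After stage 1 the state is |-x⟩; P(|+z⟩) = |⟨+z|-x⟩|² = 1/2.
After stage 2 the state is |+z⟩; P(|-y⟩) = |⟨-y|+z⟩|² = 1/2.
Joint probability = 16/52 × 1/2 × 1/2 = 0.077.

0.077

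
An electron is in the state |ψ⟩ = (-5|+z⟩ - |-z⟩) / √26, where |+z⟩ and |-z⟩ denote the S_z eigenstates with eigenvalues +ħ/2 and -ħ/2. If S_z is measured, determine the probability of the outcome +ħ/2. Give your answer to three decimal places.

The +ħ/2 outcome corresponds to |+z⟩. Its amplitude in |ψ⟩ is -5/√26.
P = |-5|² / 26 = 25/26.

0.962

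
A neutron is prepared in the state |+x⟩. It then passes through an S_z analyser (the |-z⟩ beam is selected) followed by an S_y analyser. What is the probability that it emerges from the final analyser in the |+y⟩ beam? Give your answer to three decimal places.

0.250

First analyser (S_z): from |+x⟩, P(|-z⟩) = 1/2.
After stage 1 the state is |-z⟩; P(|+y⟩) = |⟨+y|-z⟩|² = 1/2.
Joint probability = 1/2 × 1/2 = 0.250.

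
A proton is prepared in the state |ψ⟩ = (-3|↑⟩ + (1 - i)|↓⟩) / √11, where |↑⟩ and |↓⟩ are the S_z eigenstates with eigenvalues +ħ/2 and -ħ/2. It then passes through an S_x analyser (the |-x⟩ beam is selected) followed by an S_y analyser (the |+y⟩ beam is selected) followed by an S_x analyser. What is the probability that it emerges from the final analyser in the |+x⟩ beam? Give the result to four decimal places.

First analyser (S_x): P(|-x⟩) = |⟨-x|ψ⟩|² = 17/22.
After stage 1 the state is |-x⟩; P(|+y⟩) = |⟨+y|-x⟩|² = 1/2.
After stage 2 the state is |+y⟩; P(|+x⟩) = |⟨+x|+y⟩|² = 1/2.
Joint probability = 17/22 × 1/2 × 1/2 = 0.1932.

0.1932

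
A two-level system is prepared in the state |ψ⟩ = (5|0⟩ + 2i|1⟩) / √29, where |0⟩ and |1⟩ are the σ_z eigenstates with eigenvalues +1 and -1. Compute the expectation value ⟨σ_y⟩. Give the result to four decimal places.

0.6897

⟨σ_y⟩ = 2 Im(a* b)/(|a|²+|b|²) with a = 5, b = 2i.
a* b = 10i, so ⟨σ_y⟩ = 20/29.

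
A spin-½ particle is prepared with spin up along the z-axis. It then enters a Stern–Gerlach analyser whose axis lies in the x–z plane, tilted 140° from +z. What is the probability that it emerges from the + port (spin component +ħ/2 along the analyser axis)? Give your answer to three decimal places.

0.117

For spin-½, the probability of finding spin-up along an axis at angle θ to the initial spin direction is cos²(θ/2); spin-down is sin²(θ/2).
θ = 140°, so P = cos²(70°) ≈ 0.117.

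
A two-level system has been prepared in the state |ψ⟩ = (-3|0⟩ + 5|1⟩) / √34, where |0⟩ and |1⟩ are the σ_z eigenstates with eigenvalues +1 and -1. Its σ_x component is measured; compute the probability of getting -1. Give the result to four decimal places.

|-x⟩ = (|0⟩ - |1⟩)/√2, so ⟨-x|ψ⟩ = (-8) / (√2·√34).
P = |-8|² / 68 = 64/68.

0.9412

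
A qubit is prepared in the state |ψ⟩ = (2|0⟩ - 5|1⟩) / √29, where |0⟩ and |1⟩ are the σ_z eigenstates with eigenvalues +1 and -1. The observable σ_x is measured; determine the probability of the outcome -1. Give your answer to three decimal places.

0.845

|-x⟩ = (|0⟩ - |1⟩)/√2, so ⟨-x|ψ⟩ = (7) / (√2·√29).
P = |7|² / 58 = 49/58.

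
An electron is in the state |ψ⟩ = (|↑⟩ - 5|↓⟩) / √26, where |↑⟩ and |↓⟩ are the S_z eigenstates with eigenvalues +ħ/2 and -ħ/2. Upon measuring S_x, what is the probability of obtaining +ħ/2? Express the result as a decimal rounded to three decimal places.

0.308

|+x⟩ = (|↑⟩ + |↓⟩)/√2, so ⟨+x|ψ⟩ = (-4) / (√2·√26).
P = |-4|² / 52 = 16/52.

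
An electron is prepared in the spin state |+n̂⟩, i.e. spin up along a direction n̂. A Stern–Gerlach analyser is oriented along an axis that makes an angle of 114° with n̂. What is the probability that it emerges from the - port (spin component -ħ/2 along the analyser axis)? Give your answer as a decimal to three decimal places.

0.703

For spin-½, the probability of finding spin-up along an axis at angle θ to the initial spin direction is cos²(θ/2); spin-down is sin²(θ/2).
θ = 114°, so P = sin²(57°) ≈ 0.703.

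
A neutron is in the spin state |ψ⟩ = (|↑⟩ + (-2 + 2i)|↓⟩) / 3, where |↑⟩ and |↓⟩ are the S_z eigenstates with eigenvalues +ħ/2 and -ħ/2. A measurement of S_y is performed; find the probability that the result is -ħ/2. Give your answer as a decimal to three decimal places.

0.278

|-y⟩ = (|↑⟩ - i|↓⟩)/√2, so ⟨-y|ψ⟩ = (-1 - 2i) / (√2·3).
P = |-1 - 2i|² / 18 = 5/18.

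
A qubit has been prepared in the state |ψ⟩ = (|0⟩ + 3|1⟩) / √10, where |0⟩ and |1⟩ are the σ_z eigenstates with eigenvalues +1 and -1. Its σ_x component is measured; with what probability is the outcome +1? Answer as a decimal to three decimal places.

0.800

|+x⟩ = (|0⟩ + |1⟩)/√2, so ⟨+x|ψ⟩ = (4) / (√2·√10).
P = |4|² / 20 = 16/20.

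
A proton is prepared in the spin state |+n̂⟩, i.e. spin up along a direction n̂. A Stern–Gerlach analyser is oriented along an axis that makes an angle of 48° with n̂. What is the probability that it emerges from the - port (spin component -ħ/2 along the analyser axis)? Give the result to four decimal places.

For spin-½, the probability of finding spin-up along an axis at angle θ to the initial spin direction is cos²(θ/2); spin-down is sin²(θ/2).
θ = 48°, so P = sin²(24°) ≈ 0.1654.

0.1654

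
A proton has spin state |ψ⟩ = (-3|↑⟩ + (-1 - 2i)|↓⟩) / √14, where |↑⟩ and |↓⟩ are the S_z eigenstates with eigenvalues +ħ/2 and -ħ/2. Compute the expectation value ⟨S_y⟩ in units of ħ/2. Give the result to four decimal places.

⟨σ_y⟩ = 2 Im(a* b)/(|a|²+|b|²) with a = -3, b = (-1 - 2i).
a* b = (3 + 6i), so ⟨σ_y⟩ = 12/14.
⟨S_y⟩ = (ħ/2)·⟨σ_y⟩.

0.8571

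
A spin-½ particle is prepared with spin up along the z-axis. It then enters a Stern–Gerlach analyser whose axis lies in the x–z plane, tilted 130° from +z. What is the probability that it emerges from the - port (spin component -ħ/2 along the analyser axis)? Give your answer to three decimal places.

0.821

For spin-½, the probability of finding spin-up along an axis at angle θ to the initial spin direction is cos²(θ/2); spin-down is sin²(θ/2).
θ = 130°, so P = sin²(65°) ≈ 0.821.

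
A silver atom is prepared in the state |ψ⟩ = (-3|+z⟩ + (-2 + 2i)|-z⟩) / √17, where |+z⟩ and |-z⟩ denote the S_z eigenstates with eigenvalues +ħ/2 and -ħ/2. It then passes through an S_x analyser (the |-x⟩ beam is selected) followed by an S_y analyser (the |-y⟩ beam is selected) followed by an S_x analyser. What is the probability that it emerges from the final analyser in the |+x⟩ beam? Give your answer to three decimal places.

First analyser (S_x): P(|-x⟩) = |⟨-x|ψ⟩|² = 5/34.
After stage 1 the state is |-x⟩; P(|-y⟩) = |⟨-y|-x⟩|² = 1/2.
After stage 2 the state is |-y⟩; P(|+x⟩) = |⟨+x|-y⟩|² = 1/2.
Joint probability = 5/34 × 1/2 × 1/2 = 0.037.

0.037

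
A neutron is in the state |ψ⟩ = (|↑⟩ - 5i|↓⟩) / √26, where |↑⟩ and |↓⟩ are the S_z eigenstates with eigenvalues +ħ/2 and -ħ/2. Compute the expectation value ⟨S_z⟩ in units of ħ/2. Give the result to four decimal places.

⟨σ_z⟩ = |a|² - |b|² divided by |a|²+|b|², with a, b the |↑⟩, |↓⟩ amplitudes.
= (1 - 25)/26 = -24/26.
⟨S_z⟩ = (ħ/2)·⟨σ_z⟩.

-0.9231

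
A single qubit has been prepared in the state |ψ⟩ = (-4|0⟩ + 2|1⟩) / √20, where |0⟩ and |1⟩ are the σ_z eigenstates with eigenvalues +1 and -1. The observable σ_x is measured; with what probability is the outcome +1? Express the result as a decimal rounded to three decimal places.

0.100

|+x⟩ = (|0⟩ + |1⟩)/√2, so ⟨+x|ψ⟩ = (-2) / (√2·√20).
P = |-2|² / 40 = 4/40.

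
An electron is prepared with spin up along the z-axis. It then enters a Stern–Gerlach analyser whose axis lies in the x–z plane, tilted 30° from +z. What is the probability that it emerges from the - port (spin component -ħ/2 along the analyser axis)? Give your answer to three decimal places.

0.067

For spin-½, the probability of finding spin-up along an axis at angle θ to the initial spin direction is cos²(θ/2); spin-down is sin²(θ/2).
θ = 30°, so P = sin²(15°) ≈ 0.067.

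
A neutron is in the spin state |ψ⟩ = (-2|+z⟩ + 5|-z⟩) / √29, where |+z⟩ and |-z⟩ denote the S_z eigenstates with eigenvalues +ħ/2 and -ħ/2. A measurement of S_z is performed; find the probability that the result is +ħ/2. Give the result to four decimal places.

The +ħ/2 outcome corresponds to |+z⟩. Its amplitude in |ψ⟩ is -2/√29.
P = |-2|² / 29 = 4/29.

0.1379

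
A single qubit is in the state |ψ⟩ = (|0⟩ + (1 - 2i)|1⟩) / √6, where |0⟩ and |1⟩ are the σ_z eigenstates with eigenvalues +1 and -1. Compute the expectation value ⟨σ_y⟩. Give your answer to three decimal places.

⟨σ_y⟩ = 2 Im(a* b)/(|a|²+|b|²) with a = 1, b = (1 - 2i).
a* b = (1 - 2i), so ⟨σ_y⟩ = -4/6.

-0.667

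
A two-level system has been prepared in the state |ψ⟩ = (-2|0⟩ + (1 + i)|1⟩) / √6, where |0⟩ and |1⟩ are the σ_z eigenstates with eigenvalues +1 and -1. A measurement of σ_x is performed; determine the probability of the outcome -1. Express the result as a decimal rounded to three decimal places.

0.833

|-x⟩ = (|0⟩ - |1⟩)/√2, so ⟨-x|ψ⟩ = (-3 - i) / (√2·√6).
P = |-3 - i|² / 12 = 10/12.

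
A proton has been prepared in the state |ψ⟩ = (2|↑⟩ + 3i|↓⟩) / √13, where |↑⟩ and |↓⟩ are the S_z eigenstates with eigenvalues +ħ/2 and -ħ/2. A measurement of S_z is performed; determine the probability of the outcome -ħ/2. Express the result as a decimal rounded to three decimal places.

0.692

The -ħ/2 outcome corresponds to |↓⟩. Its amplitude in |ψ⟩ is 3i/√13.
P = |3i|² / 13 = 9/13.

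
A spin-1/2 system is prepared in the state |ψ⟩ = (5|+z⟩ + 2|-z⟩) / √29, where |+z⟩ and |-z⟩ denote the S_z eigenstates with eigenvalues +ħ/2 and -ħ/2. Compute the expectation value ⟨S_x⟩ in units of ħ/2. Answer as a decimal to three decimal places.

⟨σ_x⟩ = 2 Re(a* b)/(|a|²+|b|²) with a = 5, b = 2.
a* b = 10, so ⟨σ_x⟩ = 20/29.
⟨S_x⟩ = (ħ/2)·⟨σ_x⟩.

0.690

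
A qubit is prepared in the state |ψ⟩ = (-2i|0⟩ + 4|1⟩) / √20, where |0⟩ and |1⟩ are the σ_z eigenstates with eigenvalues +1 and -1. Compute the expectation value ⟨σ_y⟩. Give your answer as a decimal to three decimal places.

⟨σ_y⟩ = 2 Im(a* b)/(|a|²+|b|²) with a = -2i, b = 4.
a* b = 8i, so ⟨σ_y⟩ = 16/20.

0.800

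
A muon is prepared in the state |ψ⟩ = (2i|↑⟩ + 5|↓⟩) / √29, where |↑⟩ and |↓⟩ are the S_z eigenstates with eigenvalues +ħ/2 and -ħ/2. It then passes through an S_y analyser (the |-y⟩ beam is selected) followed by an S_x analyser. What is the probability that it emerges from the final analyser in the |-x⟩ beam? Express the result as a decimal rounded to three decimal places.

First analyser (S_y): P(|-y⟩) = |⟨-y|ψ⟩|² = 49/58.
After stage 1 the state is |-y⟩; P(|-x⟩) = |⟨-x|-y⟩|² = 1/2.
Joint probability = 49/58 × 1/2 = 0.422.

0.422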